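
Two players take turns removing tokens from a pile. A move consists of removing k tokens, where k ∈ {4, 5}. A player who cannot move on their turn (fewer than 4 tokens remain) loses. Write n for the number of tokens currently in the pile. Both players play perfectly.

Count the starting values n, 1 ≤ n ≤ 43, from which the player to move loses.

Positions with no move are L. A position that does have a move is losing for the player to move precisely when every available move leads to a winning position for the opponent. Fill in the labels:
n=0: no move → L
n=1: no move → L
n=2: no move → L
n=3: no move → L
n=4: W (go to 0, an L position)
n=5: W (go to 1, an L position)
n=6: W (go to 2, an L position)
n=7: W (go to 3, an L position)
n=8: W (go to 3, an L position)
n=9: L (options 5(W), 4(W) are all W)
n=10: L (options 6(W), 5(W) are all W)
n=11: L (options 7(W), 6(W) are all W)
n=12: L (options 8(W), 7(W) are all W)
n=13: W (go to 9, an L position)
n=14: W (go to 10, an L position)
n=15: W (go to 11, an L position)
n=16: W (go to 12, an L position)
n=17: W (go to 12, an L position)
n=18: L (options 14(W), 13(W) are all W)
n=19: L (options 15(W), 14(W) are all W)
n=20: L (options 16(W), 15(W) are all W)
n=21: L (options 17(W), 16(W) are all W)
n=22: W (go to 18, an L position)
n=23: W (go to 19, an L position)
n=24: W (go to 20, an L position)
n=25: W (go to 21, an L position)
n=26: W (go to 21, an L position)
n=27: L (options 23(W), 22(W) are all W)
n=28: L (options 24(W), 23(W) are all W)
n=29: L (options 25(W), 24(W) are all W)
n=30: L (options 26(W), 25(W) are all W)
n=31: W (go to 27, an L position)
n=32: W (go to 28, an L position)
n=33: W (go to 29, an L position)
n=34: W (go to 30, an L position)
n=35: W (go to 30, an L position)
n=36: L (options 32(W), 31(W) are all W)
n=37: L (options 33(W), 32(W) are all W)
n=38: L (options 34(W), 33(W) are all W)
n=39: L (options 35(W), 34(W) are all W)
n=40: W (go to 36, an L position)
n=41: W (go to 37, an L position)
n=42: W (go to 38, an L position)
n=43: W (go to 39, an L position)
L entries with 1 ≤ n ≤ 43 (n=0 is outside the asked range and is not counted): n = 1, 2, 3, 9, 10, 11, 12, 18, 19, 20, 21, 27, 28, 29, 30, 36, 37, 38, 39; that makes 19.

19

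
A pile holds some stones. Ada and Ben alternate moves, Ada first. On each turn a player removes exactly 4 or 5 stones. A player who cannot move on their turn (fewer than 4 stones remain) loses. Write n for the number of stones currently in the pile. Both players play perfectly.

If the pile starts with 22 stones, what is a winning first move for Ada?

Remove 4, leaving 18.

Compute win/loss labels from the base case upward. A position with no move is L. Any other position is W if it can reach an L in one move, else L.
n=0: no move → L
n=1: no move → L
n=2: no move → L
n=3: no move → L
n=4: →0(L), so W
n=5: →1(L), so W
n=6: →2(L), so W
n=7: →3(L), so W
n=8: →3(L), so W
n=9: →5(W), 4(W) — all W, so L
n=10: →6(W), 5(W) — all W, so L
n=11: →7(W), 6(W) — all W, so L
n=12: →8(W), 7(W) — all W, so L
n=13: →9(L), so W
n=14: →10(L), so W
n=15: →11(L), so W
n=16: →12(L), so W
n=17: →12(L), so W
n=18: →14(W), 13(W) — all W, so L
n=19: →15(W), 14(W) — all W, so L
n=20: →16(W), 15(W) — all W, so L
n=21: →17(W), 16(W) — all W, so L
n=22: →18(L), so W
From 22, the L positions reachable in one move are: 18.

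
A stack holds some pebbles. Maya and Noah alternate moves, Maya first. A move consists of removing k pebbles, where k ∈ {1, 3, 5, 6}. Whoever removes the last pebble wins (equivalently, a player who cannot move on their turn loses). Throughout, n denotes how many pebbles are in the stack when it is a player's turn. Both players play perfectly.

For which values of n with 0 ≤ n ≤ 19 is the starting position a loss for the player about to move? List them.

Classify positions by backward induction: terminal positions (no move available) are L. From any other position, the mover wins iff some move reaches an L.
n=0: no move → L
n=1: can move to 0, which is L ⇒ W
n=2: the only move is to 1(W), a W ⇒ L
n=3: can move to 2, which is L ⇒ W
n=4: moves to 3(W), 1(W); every one is W ⇒ L
n=5: can move to 4, which is L ⇒ W
n=6: can move to 0, which is L ⇒ W
n=7: can move to 4, which is L ⇒ W
n=8: can move to 2, which is L ⇒ W
n=9: can move to 4, which is L ⇒ W
n=10: can move to 4, which is L ⇒ W
n=11: moves to 10(W), 8(W), 6(W), 5(W); every one is W ⇒ L
n=12: can move to 11, which is L ⇒ W
n=13: moves to 12(W), 10(W), 8(W), 7(W); every one is W ⇒ L
n=14: can move to 13, which is L ⇒ W
n=15: moves to 14(W), 12(W), 10(W), 9(W); every one is W ⇒ L
n=16: can move to 15, which is L ⇒ W
n=17: can move to 11, which is L ⇒ W
n=18: can move to 15, which is L ⇒ W
n=19: can move to 13, which is L ⇒ W
Reading off the rows marked L gives the requested list; there are 6 such values of n.

0, 2, 4, 11, 13, 15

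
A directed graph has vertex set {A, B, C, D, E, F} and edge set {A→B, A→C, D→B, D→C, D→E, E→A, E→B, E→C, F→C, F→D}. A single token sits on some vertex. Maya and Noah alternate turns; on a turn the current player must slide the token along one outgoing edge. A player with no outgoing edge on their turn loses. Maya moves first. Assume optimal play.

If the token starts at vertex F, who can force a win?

Maya wins.

Compute win/loss labels from the base case upward. A position with no move is L. Any other position is W if it can reach an L in one move, else L.
Every edge goes from a vertex to one that appears earlier in the order B, C, A, E, D, F, so processing vertices in that order labels each vertex after all of its successors.
B: no outgoing edge → L
C: no outgoing edge → L
A: reaches L-position C → W
E: reaches L-position C → W
D: reaches L-position C → W
F: reaches L-position C → W
The starting position F is W: Maya should move to C, handing over an L position.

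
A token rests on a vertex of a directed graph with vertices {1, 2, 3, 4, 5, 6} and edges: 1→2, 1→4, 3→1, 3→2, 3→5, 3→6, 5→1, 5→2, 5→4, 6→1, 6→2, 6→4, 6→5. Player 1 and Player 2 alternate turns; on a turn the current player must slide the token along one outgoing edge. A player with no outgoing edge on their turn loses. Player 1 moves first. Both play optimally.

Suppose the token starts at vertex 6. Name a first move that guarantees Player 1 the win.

Move to 4.

Build the W/L table. Terminal = L. A non-terminal position is W if it has a move to some L; otherwise it is L.
Every edge goes from a vertex to one that appears earlier in the order 2, 4, 1, 5, 6, 3, so processing vertices in that order labels each vertex after all of its successors.
2: no outgoing edge → L
4: no outgoing edge → L
1: can move to 4, which is L ⇒ W
5: can move to 4, which is L ⇒ W
6: can move to 4, which is L ⇒ W
3: can move to 2, which is L ⇒ W
From 6, the L positions reachable in one move are: 4, 2. Any move reaching one of these is winning.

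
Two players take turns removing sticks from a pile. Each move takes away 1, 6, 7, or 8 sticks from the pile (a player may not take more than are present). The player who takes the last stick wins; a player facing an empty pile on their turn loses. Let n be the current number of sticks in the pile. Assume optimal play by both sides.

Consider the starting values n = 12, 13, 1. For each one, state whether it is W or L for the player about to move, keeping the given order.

12: W, 13: L, 1: W

Classify positions by backward induction: terminal positions (no move available) are L. From any other position, the mover wins iff some move reaches an L.
n=0: no move → L
n=1: W (go to 0, an L position)
n=2: L (sole option 1(W) is W)
n=3: W (go to 2, an L position)
n=4: L (sole option 3(W) is W)
n=5: W (go to 4, an L position)
n=6: W (go to 0, an L position)
n=7: W (go to 0, an L position)
n=8: W (go to 2, an L position)
n=9: W (go to 2, an L position)
n=10: W (go to 4, an L position)
n=11: W (go to 4, an L position)
n=12: W (go to 4, an L position)
n=13: L (options 12(W), 7(W), 6(W), 5(W) are all W)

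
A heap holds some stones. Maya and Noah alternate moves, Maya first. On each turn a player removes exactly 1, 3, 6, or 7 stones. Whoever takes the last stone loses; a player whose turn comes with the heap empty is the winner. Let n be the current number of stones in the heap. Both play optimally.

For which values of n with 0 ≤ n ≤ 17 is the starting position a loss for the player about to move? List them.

1, 3, 5, 13, 15, 17

Use the standard recursion: the mover wins at a terminal position; elsewhere, the mover wins exactly when some move hands the opponent an L position.
n=0: no move; the opponent has just taken the last stone and therefore loses → W
n=1: →0(W) only, which is W, so L
n=2: →1(L), so W
n=3: →2(W), 0(W) — all W, so L
n=4: →3(L), so W
n=5: →4(W), 2(W) — all W, so L
n=6: →5(L), so W
n=7: →1(L), so W
n=8: →5(L), so W
n=9: →3(L), so W
n=10: →3(L), so W
n=11: →5(L), so W
n=12: →5(L), so W
n=13: →12(W), 10(W), 7(W), 6(W) — all W, so L
n=14: →13(L), so W
n=15: →14(W), 12(W), 9(W), 8(W) — all W, so L
n=16: →15(L), so W
n=17: →16(W), 14(W), 11(W), 10(W) — all W, so L
The losing starting values of n are exactly the entries labelled L in this table (6 of them).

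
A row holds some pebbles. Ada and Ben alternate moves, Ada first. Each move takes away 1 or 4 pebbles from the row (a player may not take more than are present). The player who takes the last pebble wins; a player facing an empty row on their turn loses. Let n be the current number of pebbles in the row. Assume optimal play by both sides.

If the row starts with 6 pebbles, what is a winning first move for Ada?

Compute win/loss labels from the base case upward. A position with no move is L. Any other position is W if it can reach an L in one move, else L.
n=0: no move → L
n=1: →0(L), so W
n=2: →1(W) only, which is W, so L
n=3: →2(L), so W
n=4: →0(L), so W
n=5: →4(W), 1(W) — all W, so L
n=6: →5(L), so W
From 6, the L positions reachable in one move are: 5, 2. Any move reaching one of these is winning.

Remove 1, leaving 5.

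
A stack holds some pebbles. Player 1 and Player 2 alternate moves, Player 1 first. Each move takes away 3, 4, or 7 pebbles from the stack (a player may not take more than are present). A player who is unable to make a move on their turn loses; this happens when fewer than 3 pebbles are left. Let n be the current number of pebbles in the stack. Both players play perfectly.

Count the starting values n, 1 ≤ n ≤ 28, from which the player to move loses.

8

Classify positions by backward induction: terminal positions (no move available) are L. From any other position, the mover wins iff some move reaches an L.
n=0: no move → L
n=1: no move → L
n=2: no move → L
n=3: W (go to 0, an L position)
n=4: W (go to 1, an L position)
n=5: W (go to 2, an L position)
n=6: W (go to 2, an L position)
n=7: W (go to 0, an L position)
n=8: W (go to 1, an L position)
n=9: W (go to 2, an L position)
n=10: L (options 7(W), 6(W), 3(W) are all W)
n=11: L (options 8(W), 7(W), 4(W) are all W)
n=12: L (options 9(W), 8(W), 5(W) are all W)
n=13: W (go to 10, an L position)
n=14: W (go to 11, an L position)
n=15: W (go to 12, an L position)
n=16: W (go to 12, an L position)
n=17: W (go to 10, an L position)
n=18: W (go to 11, an L position)
n=19: W (go to 12, an L position)
n=20: L (options 17(W), 16(W), 13(W) are all W)
n=21: L (options 18(W), 17(W), 14(W) are all W)
n=22: L (options 19(W), 18(W), 15(W) are all W)
n=23: W (go to 20, an L position)
n=24: W (go to 21, an L position)
n=25: W (go to 22, an L position)
n=26: W (go to 22, an L position)
n=27: W (go to 20, an L position)
n=28: W (go to 21, an L position)
L entries with 1 ≤ n ≤ 28 (n=0 is outside the asked range and is not counted): n = 1, 2, 10, 11, 12, 20, 21, 22; that makes 8.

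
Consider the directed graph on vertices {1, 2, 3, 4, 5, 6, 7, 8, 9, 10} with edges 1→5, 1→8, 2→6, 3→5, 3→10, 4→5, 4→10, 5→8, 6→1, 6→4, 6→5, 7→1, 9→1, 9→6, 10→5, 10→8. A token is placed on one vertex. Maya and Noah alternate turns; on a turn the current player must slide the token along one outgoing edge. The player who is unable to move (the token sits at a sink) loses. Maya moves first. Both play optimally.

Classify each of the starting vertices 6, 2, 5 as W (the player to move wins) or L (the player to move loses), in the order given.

6: W, 2: L, 5: W

Classify positions by backward induction: terminal positions (no move available) are L. From any other position, the mover wins iff some move reaches an L.
Every edge goes from a vertex to one that appears earlier in the order 8, 5, 10, 1, 4, 6, 2, 7, 3, 9, so processing vertices in that order labels each vertex after all of its successors.
8: no outgoing edge → L
5: W (go to 8, an L position)
10: W (go to 8, an L position)
1: W (go to 8, an L position)
4: L (options 10(W), 5(W) are all W)
6: W (go to 4, an L position)
2: L (sole option 6(W) is W)
7: L (sole option 1(W) is W)
3: L (options 10(W), 5(W) are all W)
9: L (options 6(W), 1(W) are all W)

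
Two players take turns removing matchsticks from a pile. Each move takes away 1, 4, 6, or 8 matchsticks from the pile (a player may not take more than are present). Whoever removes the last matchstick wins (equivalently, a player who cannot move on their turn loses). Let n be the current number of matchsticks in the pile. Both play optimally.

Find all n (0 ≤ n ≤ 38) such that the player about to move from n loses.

Compute win/loss labels from the base case upward. A position with no move is L. Any other position is W if it can reach an L in one move, else L.
n=0: no move → L
n=1: →0(L), so W
n=2: →1(W) only, which is W, so L
n=3: →2(L), so W
n=4: →0(L), so W
n=5: →4(W), 1(W) — all W, so L
n=6: →5(L), so W
n=7: →6(W), 3(W), 1(W) — all W, so L
n=8: →7(L), so W
n=9: →5(L), so W
n=10: →2(L), so W
n=11: →7(L), so W
n=12: →11(W), 8(W), 6(W), 4(W) — all W, so L
n=13: →12(L), so W
n=14: →13(W), 10(W), 8(W), 6(W) — all W, so L
n=15: →14(L), so W
n=16: →12(L), so W
n=17: →16(W), 13(W), 11(W), 9(W) — all W, so L
n=18: →17(L), so W
n=19: →18(W), 15(W), 13(W), 11(W) — all W, so L
n=20: →19(L), so W
n=21: →17(L), so W
n=22: →14(L), so W
n=23: →19(L), so W
n=24: →23(W), 20(W), 18(W), 16(W) — all W, so L
n=25: →24(L), so W
n=26: →25(W), 22(W), 20(W), 18(W) — all W, so L
n=27: →26(L), so W
n=28: →24(L), so W
n=29: →28(W), 25(W), 23(W), 21(W) — all W, so L
n=30: →29(L), so W
n=31: →30(W), 27(W), 25(W), 23(W) — all W, so L
n=32: →31(L), so W
n=33: →29(L), so W
n=34: →26(L), so W
n=35: →31(L), so W
n=36: →35(W), 32(W), 30(W), 28(W) — all W, so L
n=37: →36(L), so W
n=38: →37(W), 34(W), 32(W), 30(W) — all W, so L
Reading off the rows marked L gives the requested list; there are 14 such values of n.

0, 2, 5, 7, 12, 14, 17, 19, 24, 26, 29, 31, 36, 38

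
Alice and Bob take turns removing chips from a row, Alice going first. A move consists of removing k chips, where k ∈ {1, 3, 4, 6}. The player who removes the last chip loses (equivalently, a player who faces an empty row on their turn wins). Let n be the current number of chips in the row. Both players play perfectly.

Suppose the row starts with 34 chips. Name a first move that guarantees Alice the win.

Work bottom-up. With no move the player to move wins. Otherwise the position is W if at least one move leads to an L position for the opponent, and L if every move leads to a W.
n=0: no move; the opponent has just taken the last chip and therefore loses → W
n=1: →0(W) only, which is W, so L
n=2: →1(L), so W
n=3: →2(W), 0(W) — all W, so L
n=4: →3(L), so W
n=5: →1(L), so W
n=6: →3(L), so W
n=7: →3(L), so W
n=8: →7(W), 5(W), 4(W), 2(W) — all W, so L
n=9: →8(L), so W
n=10: →9(W), 7(W), 6(W), 4(W) — all W, so L
n=11: →10(L), so W
n=12: →8(L), so W
n=13: →10(L), so W
n=14: →10(L), so W
n=15: →14(W), 12(W), 11(W), 9(W) — all W, so L
n=16: →15(L), so W
n=17: →16(W), 14(W), 13(W), 11(W) — all W, so L
n=18: →17(L), so W
n=19: →15(L), so W
n=20: →17(L), so W
n=21: →17(L), so W
n=22: →21(W), 19(W), 18(W), 16(W) — all W, so L
n=23: →22(L), so W
n=24: →23(W), 21(W), 20(W), 18(W) — all W, so L
n=25: →24(L), so W
n=26: →22(L), so W
n=27: →24(L), so W
n=28: →24(L), so W
n=29: →28(W), 26(W), 25(W), 23(W) — all W, so L
n=30: →29(L), so W
n=31: →30(W), 28(W), 27(W), 25(W) — all W, so L
n=32: →31(L), so W
n=33: →29(L), so W
n=34: →31(L), so W
From 34, the L positions reachable in one move are: 31.

Remove 3, leaving 31.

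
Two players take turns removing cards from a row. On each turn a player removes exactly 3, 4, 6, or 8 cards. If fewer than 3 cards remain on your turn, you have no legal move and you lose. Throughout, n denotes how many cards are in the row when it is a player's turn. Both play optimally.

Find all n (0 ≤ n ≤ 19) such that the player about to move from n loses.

0, 1, 2, 11, 12, 13

Label each position W (a win for the player to move) or L (a loss). A position with no legal move is L; any other position is W exactly when some move reaches an L, and L when every move reaches a W.
n=0: no move → L
n=1: no move → L
n=2: no move → L
n=3: can move to 0, which is L ⇒ W
n=4: can move to 1, which is L ⇒ W
n=5: can move to 2, which is L ⇒ W
n=6: can move to 2, which is L ⇒ W
n=7: can move to 1, which is L ⇒ W
n=8: can move to 2, which is L ⇒ W
n=9: can move to 1, which is L ⇒ W
n=10: can move to 2, which is L ⇒ W
n=11: moves to 8(W), 7(W), 5(W), 3(W); every one is W ⇒ L
n=12: moves to 9(W), 8(W), 6(W), 4(W); every one is W ⇒ L
n=13: moves to 10(W), 9(W), 7(W), 5(W); every one is W ⇒ L
n=14: can move to 11, which is L ⇒ W
n=15: can move to 12, which is L ⇒ W
n=16: can move to 13, which is L ⇒ W
n=17: can move to 13, which is L ⇒ W
n=18: can move to 12, which is L ⇒ W
n=19: can move to 13, which is L ⇒ W
Reading off the rows marked L gives the requested list; there are 6 such values of n.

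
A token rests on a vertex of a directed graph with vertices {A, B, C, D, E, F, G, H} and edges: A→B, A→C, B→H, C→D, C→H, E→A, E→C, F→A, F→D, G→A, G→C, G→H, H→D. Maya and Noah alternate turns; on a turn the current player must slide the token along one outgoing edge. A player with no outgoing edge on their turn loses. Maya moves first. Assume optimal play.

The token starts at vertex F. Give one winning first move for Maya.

Move to D.

Use the standard recursion: the mover loses at a terminal position; elsewhere, the mover wins exactly when some move hands the opponent an L position.
Every edge goes from a vertex to one that appears earlier in the order D, H, C, B, A, E, F, G, so processing vertices in that order labels each vertex after all of its successors.
D: no outgoing edge → L
H: W (go to D, an L position)
C: W (go to D, an L position)
B: L (sole option H(W) is W)
A: W (go to B, an L position)
E: L (options A(W), C(W) are all W)
F: W (go to D, an L position)
G: L (options A(W), C(W), H(W) are all W)
From F, the L positions reachable in one move are: D.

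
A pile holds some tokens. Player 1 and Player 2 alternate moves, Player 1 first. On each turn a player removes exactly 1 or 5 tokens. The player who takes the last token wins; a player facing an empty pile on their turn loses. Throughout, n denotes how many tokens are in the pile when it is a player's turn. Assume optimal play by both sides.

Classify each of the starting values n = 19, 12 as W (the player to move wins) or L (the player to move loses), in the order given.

19: W, 12: L

Use the standard recursion: the mover loses at a terminal position; elsewhere, the mover wins exactly when some move hands the opponent an L position.
n=0: no move → L
n=1: →0(L), so W
n=2: →1(W) only, which is W, so L
n=3: →2(L), so W
n=4: →3(W) only, which is W, so L
n=5: →4(L), so W
n=6: →5(W), 1(W) — all W, so L
n=7: →6(L), so W
n=8: →7(W), 3(W) — all W, so L
n=9: →8(L), so W
n=10: →9(W), 5(W) — all W, so L
n=11: →10(L), so W
n=12: →11(W), 7(W) — all W, so L
n=13: →12(L), so W
n=14: →13(W), 9(W) — all W, so L
n=15: →14(L), so W
n=16: →15(W), 11(W) — all W, so L
n=17: →16(L), so W
n=18: →17(W), 13(W) — all W, so L
n=19: →18(L), so W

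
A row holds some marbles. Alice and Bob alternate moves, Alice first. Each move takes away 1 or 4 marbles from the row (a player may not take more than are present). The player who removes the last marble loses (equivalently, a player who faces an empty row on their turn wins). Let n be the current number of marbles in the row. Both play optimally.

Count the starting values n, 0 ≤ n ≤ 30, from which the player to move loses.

12

Use the standard recursion: the mover wins at a terminal position; elsewhere, the mover wins exactly when some move hands the opponent an L position.
n=0: no move; the opponent has just taken the last marble and therefore loses → W
n=1: →0(W) only, which is W, so L
n=2: →1(L), so W
n=3: →2(W) only, which is W, so L
n=4: →3(L), so W
n=5: →1(L), so W
n=6: →5(W), 2(W) — all W, so L
n=7: →6(L), so W
n=8: →7(W), 4(W) — all W, so L
n=9: →8(L), so W
n=10: →6(L), so W
n=11: →10(W), 7(W) — all W, so L
n=12: →11(L), so W
n=13: →12(W), 9(W) — all W, so L
n=14: →13(L), so W
n=15: →11(L), so W
n=16: →15(W), 12(W) — all W, so L
n=17: →16(L), so W
n=18: →17(W), 14(W) — all W, so L
n=19: →18(L), so W
n=20: →16(L), so W
n=21: →20(W), 17(W) — all W, so L
n=22: →21(L), so W
n=23: →22(W), 19(W) — all W, so L
n=24: →23(L), so W
n=25: →21(L), so W
n=26: →25(W), 22(W) — all W, so L
n=27: →26(L), so W
n=28: →27(W), 24(W) — all W, so L
n=29: →28(L), so W
n=30: →26(L), so W
L entries with 0 ≤ n ≤ 30: n = 1, 3, 6, 8, 11, 13, 16, 18, 21, 23, 26, 28; that makes 12.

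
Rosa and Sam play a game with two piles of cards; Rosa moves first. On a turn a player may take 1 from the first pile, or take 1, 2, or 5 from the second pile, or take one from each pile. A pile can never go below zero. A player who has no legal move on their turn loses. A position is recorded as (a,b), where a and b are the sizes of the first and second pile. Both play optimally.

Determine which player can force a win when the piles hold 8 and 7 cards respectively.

Positions with no move are L. A position that does have a move is losing for the player to move precisely when every available move leads to a winning position for the opponent. Fill in the labels:
No move ever increases a pile, so every position that can arise here has a ≤ 8 and b ≤ 7; it is enough to label the cells with 0 ≤ a ≤ 8 and 0 ≤ b ≤ 7.
Every move lowers a or b (never raises either), so fill the grid row by row in increasing a, and left to right within a row: each cell's successors are then already labelled.
      b=0  b=1  b=2  b=3  b=4  b=5  b=6  b=7
a=0:    L    W    W    L    W    W    L    W
a=1:    W    W    L    W    W    L    W    W
a=2:    L    W    W    W    L    W    W    L
a=3:    W    W    L    W    W    W    L    W
a=4:    L    W    W    W    L    W    W    W
a=5:    W    W    L    W    W    W    L    W
a=6:    L    W    W    W    L    W    W    W
a=7:    W    W    L    W    W    W    L    W
a=8:    L    W    W    W    L    W    W    W
Cells with no legal move (terminal, hence L): (0,0).
The remaining L cells, each justified by listing all of its moves:
(0,3): →(0,2)(W), (0,1)(W) — all W, so L
(0,6): →(0,5)(W), (0,4)(W), (0,1)(W) — all W, so L
(1,2): →(0,2)(W), (1,1)(W), (1,0)(W), (0,1)(W) — all W, so L
(1,5): →(0,5)(W), (1,4)(W), (1,3)(W), (1,0)(W), (0,4)(W) — all W, so L
(2,0): →(1,0)(W) only, which is W, so L
(2,4): →(1,4)(W), (2,3)(W), (2,2)(W), (1,3)(W) — all W, so L
(2,7): →(1,7)(W), (2,6)(W), (2,5)(W), (2,2)(W), (1,6)(W) — all W, so L
(3,2): →(2,2)(W), (3,1)(W), (3,0)(W), (2,1)(W) — all W, so L
(3,6): →(2,6)(W), (3,5)(W), (3,4)(W), (3,1)(W), (2,5)(W) — all W, so L
(4,0): →(3,0)(W) only, which is W, so L
(4,4): →(3,4)(W), (4,3)(W), (4,2)(W), (3,3)(W) — all W, so L
(5,2): →(4,2)(W), (5,1)(W), (5,0)(W), (4,1)(W) — all W, so L
(5,6): →(4,6)(W), (5,5)(W), (5,4)(W), (5,1)(W), (4,5)(W) — all W, so L
(6,0): →(5,0)(W) only, which is W, so L
(6,4): →(5,4)(W), (6,3)(W), (6,2)(W), (5,3)(W) — all W, so L
(7,2): →(6,2)(W), (7,1)(W), (7,0)(W), (6,1)(W) — all W, so L
(7,6): →(6,6)(W), (7,5)(W), (7,4)(W), (7,1)(W), (6,5)(W) — all W, so L
(8,0): →(7,0)(W) only, which is W, so L
(8,4): →(7,4)(W), (8,3)(W), (8,2)(W), (7,3)(W) — all W, so L
Every other cell has at least one move into one of the L cells above, so it is W.
From (8,7) Rosa can move to (7,6), reaching an L position.

Rosa wins.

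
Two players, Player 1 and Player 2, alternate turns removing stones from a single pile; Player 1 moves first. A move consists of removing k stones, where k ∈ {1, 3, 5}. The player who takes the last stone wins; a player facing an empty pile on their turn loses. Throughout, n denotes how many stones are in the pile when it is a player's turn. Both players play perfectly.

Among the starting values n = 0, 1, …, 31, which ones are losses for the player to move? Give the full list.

Work bottom-up. With no move the player to move loses. Otherwise the position is W if at least one move leads to an L position for the opponent, and L if every move leads to a W.
n=0: no move → L
n=1: →0(L), so W
n=2: →1(W) only, which is W, so L
n=3: →2(L), so W
n=4: →3(W), 1(W) — all W, so L
n=5: →4(L), so W
n=6: →5(W), 3(W), 1(W) — all W, so L
n=7: →6(L), so W
n=8: →7(W), 5(W), 3(W) — all W, so L
n=9: →8(L), so W
n=10: →9(W), 7(W), 5(W) — all W, so L
n=11: →10(L), so W
n=12: →11(W), 9(W), 7(W) — all W, so L
n=13: →12(L), so W
n=14: →13(W), 11(W), 9(W) — all W, so L
n=15: →14(L), so W
n=16: →15(W), 13(W), 11(W) — all W, so L
n=17: →16(L), so W
n=18: →17(W), 15(W), 13(W) — all W, so L
n=19: →18(L), so W
n=20: →19(W), 17(W), 15(W) — all W, so L
n=21: →20(L), so W
n=22: →21(W), 19(W), 17(W) — all W, so L
n=23: →22(L), so W
n=24: →23(W), 21(W), 19(W) — all W, so L
n=25: →24(L), so W
n=26: →25(W), 23(W), 21(W) — all W, so L
n=27: →26(L), so W
n=28: →27(W), 25(W), 23(W) — all W, so L
n=29: →28(L), so W
n=30: →29(W), 27(W), 25(W) — all W, so L
n=31: →30(L), so W
The losing starting values of n are exactly the entries labelled L in this table (16 of them).

0, 2, 4, 6, 8, 10, 12, 14, 16, 18, 20, 22, 24, 26, 28, 30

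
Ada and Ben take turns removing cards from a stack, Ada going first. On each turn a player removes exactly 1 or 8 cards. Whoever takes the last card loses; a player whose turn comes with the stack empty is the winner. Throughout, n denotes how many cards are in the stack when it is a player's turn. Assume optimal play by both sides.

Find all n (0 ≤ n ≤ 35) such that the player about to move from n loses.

1, 3, 5, 7, 10, 12, 14, 16, 19, 21, 23, 25, 28, 30, 32, 34

Label each position W (a win for the player to move) or L (a loss). A position with no legal move is W; any other position is W exactly when some move reaches an L, and L when every move reaches a W.
n=0: no move; the opponent has just taken the last card and therefore loses → W
n=1: L (sole option 0(W) is W)
n=2: W (go to 1, an L position)
n=3: L (sole option 2(W) is W)
n=4: W (go to 3, an L position)
n=5: L (sole option 4(W) is W)
n=6: W (go to 5, an L position)
n=7: L (sole option 6(W) is W)
n=8: W (go to 7, an L position)
n=9: W (go to 1, an L position)
n=10: L (options 9(W), 2(W) are all W)
n=11: W (go to 10, an L position)
n=12: L (options 11(W), 4(W) are all W)
n=13: W (go to 12, an L position)
n=14: L (options 13(W), 6(W) are all W)
n=15: W (go to 14, an L position)
n=16: L (options 15(W), 8(W) are all W)
n=17: W (go to 16, an L position)
n=18: W (go to 10, an L position)
n=19: L (options 18(W), 11(W) are all W)
n=20: W (go to 19, an L position)
n=21: L (options 20(W), 13(W) are all W)
n=22: W (go to 21, an L position)
n=23: L (options 22(W), 15(W) are all W)
n=24: W (go to 23, an L position)
n=25: L (options 24(W), 17(W) are all W)
n=26: W (go to 25, an L position)
n=27: W (go to 19, an L position)
n=28: L (options 27(W), 20(W) are all W)
n=29: W (go to 28, an L position)
n=30: L (options 29(W), 22(W) are all W)
n=31: W (go to 30, an L position)
n=32: L (options 31(W), 24(W) are all W)
n=33: W (go to 32, an L position)
n=34: L (options 33(W), 26(W) are all W)
n=35: W (go to 34, an L position)
The losing starting values of n are exactly the entries labelled L in this table (16 of them).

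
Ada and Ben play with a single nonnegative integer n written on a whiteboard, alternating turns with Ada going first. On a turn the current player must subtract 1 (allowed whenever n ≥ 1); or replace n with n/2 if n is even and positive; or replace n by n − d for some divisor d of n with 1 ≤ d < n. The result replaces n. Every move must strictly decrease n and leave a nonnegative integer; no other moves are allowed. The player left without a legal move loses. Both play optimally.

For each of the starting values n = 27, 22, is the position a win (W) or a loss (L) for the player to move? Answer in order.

27: L, 22: W

Classify positions by backward induction: terminal positions (no move available) are L. From any other position, the mover wins iff some move reaches an L.
n=0: no move → L
n=1: W (go to 0, an L position)
n=2: L (sole option 1(W) is W)
n=3: W (go to 2, an L position)
n=4: W (go to 2, an L position)
n=5: L (sole option 4(W) is W)
n=6: W (go to 5, an L position)
n=7: L (sole option 6(W) is W)
n=8: W (go to 7, an L position)
n=9: L (options 6(W), 8(W) are all W)
n=10: W (go to 5, an L position)
n=11: L (sole option 10(W) is W)
n=12: W (go to 9, an L position)
n=13: L (sole option 12(W) is W)
n=14: W (go to 7, an L position)
n=15: L (options 10(W), 12(W), 14(W) are all W)
n=16: W (go to 15, an L position)
n=17: L (sole option 16(W) is W)
n=18: W (go to 9, an L position)
n=19: L (sole option 18(W) is W)
n=20: W (go to 15, an L position)
n=21: L (options 14(W), 18(W), 20(W) are all W)
n=22: W (go to 11, an L position)
n=23: L (sole option 22(W) is W)
n=24: W (go to 21, an L position)
n=25: L (options 20(W), 24(W) are all W)
n=26: W (go to 13, an L position)
n=27: L (options 18(W), 24(W), 26(W) are all W)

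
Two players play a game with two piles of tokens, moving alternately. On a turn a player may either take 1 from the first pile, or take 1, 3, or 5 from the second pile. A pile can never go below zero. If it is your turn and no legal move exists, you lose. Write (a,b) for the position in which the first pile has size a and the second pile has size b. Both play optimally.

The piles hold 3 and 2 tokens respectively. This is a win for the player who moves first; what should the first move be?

Move to (2,2).

Positions with no move are L. A position that does have a move is losing for the player to move precisely when every available move leads to a winning position for the opponent. Fill in the labels:
No move ever increases a pile, so every position that can arise here has a ≤ 3 and b ≤ 2; it is enough to label the cells with 0 ≤ a ≤ 3 and 0 ≤ b ≤ 2.
Every move lowers a or b (never raises either), so fill the grid row by row in increasing a, and left to right within a row: each cell's successors are then already labelled.
      b=0  b=1  b=2
a=0:    L    W    L
a=1:    W    L    W
a=2:    L    W    L
a=3:    W    L    W
Cells with no legal move (terminal, hence L): (0,0).
The remaining L cells, each justified by listing all of its moves:
(0,2): →(0,1)(W) only, which is W, so L
(1,1): →(0,1)(W), (1,0)(W) — all W, so L
(2,0): →(1,0)(W) only, which is W, so L
(2,2): →(1,2)(W), (2,1)(W) — all W, so L
(3,1): →(2,1)(W), (3,0)(W) — all W, so L
Every other cell has at least one move into one of the L cells above, so it is W.
From (3,2), the L positions reachable in one move are: (2,2), (3,1). Any move reaching one of these is winning.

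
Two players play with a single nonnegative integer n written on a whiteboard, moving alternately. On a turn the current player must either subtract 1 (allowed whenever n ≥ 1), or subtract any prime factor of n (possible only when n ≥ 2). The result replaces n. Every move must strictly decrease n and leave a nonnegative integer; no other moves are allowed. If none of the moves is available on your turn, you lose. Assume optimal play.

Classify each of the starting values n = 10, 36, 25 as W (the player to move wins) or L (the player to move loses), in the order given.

10: W, 36: L, 25: W

Work bottom-up. With no move the player to move loses. Otherwise the position is W if at least one move leads to an L position for the opponent, and L if every move leads to a W.
n=0: no move → L
n=1: W (go to 0, an L position)
n=2: W (go to 0, an L position)
n=3: W (go to 0, an L position)
n=4: L (options 2(W), 3(W) are all W)
n=5: W (go to 0, an L position)
n=6: W (go to 4, an L position)
n=7: W (go to 0, an L position)
n=8: L (options 6(W), 7(W) are all W)
n=9: W (go to 8, an L position)
n=10: W (go to 8, an L position)
n=11: W (go to 0, an L position)
n=12: L (options 9(W), 10(W), 11(W) are all W)
n=13: W (go to 0, an L position)
n=14: W (go to 12, an L position)
n=15: W (go to 12, an L position)
n=16: L (options 14(W), 15(W) are all W)
n=17: W (go to 0, an L position)
n=18: W (go to 16, an L position)
n=19: W (go to 0, an L position)
n=20: L (options 15(W), 18(W), 19(W) are all W)
n=21: W (go to 20, an L position)
n=22: W (go to 20, an L position)
n=23: W (go to 0, an L position)
n=24: L (options 21(W), 22(W), 23(W) are all W)
n=25: W (go to 20, an L position)
n=26: W (go to 24, an L position)
n=27: W (go to 24, an L position)
n=28: L (options 21(W), 26(W), 27(W) are all W)
n=29: W (go to 0, an L position)
n=30: W (go to 28, an L position)
n=31: W (go to 0, an L position)
n=32: L (options 30(W), 31(W) are all W)
n=33: W (go to 32, an L position)
n=34: W (go to 32, an L position)
n=35: W (go to 28, an L position)
n=36: L (options 33(W), 34(W), 35(W) are all W)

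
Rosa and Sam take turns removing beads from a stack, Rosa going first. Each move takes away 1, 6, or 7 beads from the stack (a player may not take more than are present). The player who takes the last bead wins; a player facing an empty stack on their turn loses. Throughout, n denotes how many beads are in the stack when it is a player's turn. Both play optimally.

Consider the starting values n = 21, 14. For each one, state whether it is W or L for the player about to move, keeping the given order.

21: W, 14: L

Classify positions by backward induction: terminal positions (no move available) are L. From any other position, the mover wins iff some move reaches an L.
n=0: no move → L
n=1: can move to 0, which is L ⇒ W
n=2: the only move is to 1(W), a W ⇒ L
n=3: can move to 2, which is L ⇒ W
n=4: the only move is to 3(W), a W ⇒ L
n=5: can move to 4, which is L ⇒ W
n=6: can move to 0, which is L ⇒ W
n=7: can move to 0, which is L ⇒ W
n=8: can move to 2, which is L ⇒ W
n=9: can move to 2, which is L ⇒ W
n=10: can move to 4, which is L ⇒ W
n=11: can move to 4, which is L ⇒ W
n=12: moves to 11(W), 6(W), 5(W); every one is W ⇒ L
n=13: can move to 12, which is L ⇒ W
n=14: moves to 13(W), 8(W), 7(W); every one is W ⇒ L
n=15: can move to 14, which is L ⇒ W
n=16: moves to 15(W), 10(W), 9(W); every one is W ⇒ L
n=17: can move to 16, which is L ⇒ W
n=18: can move to 12, which is L ⇒ W
n=19: can move to 12, which is L ⇒ W
n=20: can move to 14, which is L ⇒ W
n=21: can move to 14, which is L ⇒ W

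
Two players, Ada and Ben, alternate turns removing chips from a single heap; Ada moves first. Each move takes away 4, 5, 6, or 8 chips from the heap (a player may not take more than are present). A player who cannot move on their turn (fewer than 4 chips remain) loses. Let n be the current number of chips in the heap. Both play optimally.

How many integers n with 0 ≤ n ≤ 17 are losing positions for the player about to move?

Positions with no move are L. A position that does have a move is losing for the player to move precisely when every available move leads to a winning position for the opponent. Fill in the labels:
n=0: no move → L
n=1: no move → L
n=2: no move → L
n=3: no move → L
n=4: →0(L), so W
n=5: →1(L), so W
n=6: →2(L), so W
n=7: →3(L), so W
n=8: →3(L), so W
n=9: →3(L), so W
n=10: →2(L), so W
n=11: →3(L), so W
n=12: →8(W), 7(W), 6(W), 4(W) — all W, so L
n=13: →9(W), 8(W), 7(W), 5(W) — all W, so L
n=14: →10(W), 9(W), 8(W), 6(W) — all W, so L
n=15: →11(W), 10(W), 9(W), 7(W) — all W, so L
n=16: →12(L), so W
n=17: →13(L), so W
L entries with 0 ≤ n ≤ 17: n = 0, 1, 2, 3, 12, 13, 14, 15; that makes 8.

8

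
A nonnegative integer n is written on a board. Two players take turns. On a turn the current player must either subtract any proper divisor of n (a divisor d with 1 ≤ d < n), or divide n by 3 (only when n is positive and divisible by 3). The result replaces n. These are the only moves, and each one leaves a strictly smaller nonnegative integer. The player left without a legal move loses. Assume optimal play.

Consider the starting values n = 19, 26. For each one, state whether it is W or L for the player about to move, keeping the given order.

19: L, 26: W

Positions with no move are L. A position that does have a move is losing for the player to move precisely when every available move leads to a winning position for the opponent. Fill in the labels:
n=0: no move → L
n=1: no move → L
n=2: →1(L), so W
n=3: →1(L), so W
n=4: →2(W), 3(W) — all W, so L
n=5: →4(L), so W
n=6: →4(L), so W
n=7: →6(W) only, which is W, so L
n=8: →4(L), so W
n=9: →3(W), 6(W), 8(W) — all W, so L
n=10: →9(L), so W
n=11: →10(W) only, which is W, so L
n=12: →4(L), so W
n=13: →12(W) only, which is W, so L
n=14: →7(L), so W
n=15: →5(W), 10(W), 12(W), 14(W) — all W, so L
n=16: →15(L), so W
n=17: →16(W) only, which is W, so L
n=18: →9(L), so W
n=19: →18(W) only, which is W, so L
n=20: →15(L), so W
n=21: →7(L), so W
n=22: →11(L), so W
n=23: →22(W) only, which is W, so L
n=24: →23(L), so W
n=25: →20(W), 24(W) — all W, so L
n=26: →13(L), so W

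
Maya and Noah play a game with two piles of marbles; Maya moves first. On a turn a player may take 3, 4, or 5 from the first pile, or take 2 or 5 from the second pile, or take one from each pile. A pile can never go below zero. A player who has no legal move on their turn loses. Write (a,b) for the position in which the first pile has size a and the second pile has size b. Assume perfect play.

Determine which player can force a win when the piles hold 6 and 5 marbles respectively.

Noah wins.

Use the standard recursion: the mover loses at a terminal position; elsewhere, the mover wins exactly when some move hands the opponent an L position.
No move ever increases a pile, so every position that can arise here has a ≤ 6 and b ≤ 5; it is enough to label the cells with 0 ≤ a ≤ 6 and 0 ≤ b ≤ 5.
Every move lowers a or b (never raises either), so fill the grid row by row in increasing a, and left to right within a row: each cell's successors are then already labelled.
      b=0  b=1  b=2  b=3  b=4  b=5
a=0:    L    L    W    W    L    W
a=1:    L    W    W    L    L    W
a=2:    L    W    W    L    W    W
a=3:    W    W    L    L    W    W
a=4:    W    W    L    W    W    L
a=5:    W    W    L    W    W    L
a=6:    W    L    W    W    W    L
Cells with no legal move (terminal, hence L): (0,0), (0,1), (1,0), (2,0).
The remaining L cells, each justified by listing all of its moves:
(0,4): the only move is to (0,2)(W), a W ⇒ L
(1,3): moves to (1,1)(W), (0,2)(W); every one is W ⇒ L
(1,4): moves to (1,2)(W), (0,3)(W); every one is W ⇒ L
(2,3): moves to (2,1)(W), (1,2)(W); every one is W ⇒ L
(3,2): moves to (0,2)(W), (3,0)(W), (2,1)(W); every one is W ⇒ L
(3,3): moves to (0,3)(W), (3,1)(W), (2,2)(W); every one is W ⇒ L
(4,2): moves to (1,2)(W), (0,2)(W), (4,0)(W), (3,1)(W); every one is W ⇒ L
(4,5): moves to (1,5)(W), (0,5)(W), (4,3)(W), (4,0)(W), (3,4)(W); every one is W ⇒ L
(5,2): moves to (2,2)(W), (1,2)(W), (0,2)(W), (5,0)(W), (4,1)(W); every one is W ⇒ L
(5,5): moves to (2,5)(W), (1,5)(W), (0,5)(W), (5,3)(W), (5,0)(W), (4,4)(W); every one is W ⇒ L
(6,1): moves to (3,1)(W), (2,1)(W), (1,1)(W), (5,0)(W); every one is W ⇒ L
(6,5): moves to (3,5)(W), (2,5)(W), (1,5)(W), (6,3)(W), (6,0)(W), (5,4)(W); every one is W ⇒ L
Every other cell has at least one move into one of the L cells above, so it is W.
Every move from (6,5) reaches a W position, so the mover loses.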